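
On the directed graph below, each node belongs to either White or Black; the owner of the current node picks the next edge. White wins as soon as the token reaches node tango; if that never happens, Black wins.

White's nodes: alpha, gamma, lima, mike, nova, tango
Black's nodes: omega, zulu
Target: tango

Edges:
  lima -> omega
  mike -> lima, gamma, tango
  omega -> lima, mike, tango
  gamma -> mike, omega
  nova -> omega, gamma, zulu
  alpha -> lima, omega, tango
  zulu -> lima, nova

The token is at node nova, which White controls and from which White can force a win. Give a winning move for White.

gamma

A0 = {tango}
A1: add {alpha, mike} — mike (White) has mike→tango; alpha (White) has alpha→tango.
A2: add {gamma} — gamma (White) has gamma→mike.
A3: add {nova} — nova (White) has nova→gamma.
A4 = A3; e.g. lima (White) has no edge into A3. Fixed point.
From nova, successor gamma is in the attractor (rank 2); the other successors omega, zulu are not.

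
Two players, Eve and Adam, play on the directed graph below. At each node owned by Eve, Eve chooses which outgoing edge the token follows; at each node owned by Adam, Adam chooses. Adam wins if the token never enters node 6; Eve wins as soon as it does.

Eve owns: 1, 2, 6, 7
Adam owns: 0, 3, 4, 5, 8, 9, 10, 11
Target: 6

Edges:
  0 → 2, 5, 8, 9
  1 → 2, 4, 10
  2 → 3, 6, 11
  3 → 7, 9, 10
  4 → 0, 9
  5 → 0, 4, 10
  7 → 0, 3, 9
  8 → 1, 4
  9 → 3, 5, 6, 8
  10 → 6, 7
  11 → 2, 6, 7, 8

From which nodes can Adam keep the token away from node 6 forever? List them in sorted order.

0, 3, 4, 5, 7, 8, 9, 10, 11

A0 = {6}
A1: add {2} — 2 (Eve) has 2→6.
A2: add {1} — 1 (Eve) has 1→2.
A3 = A2; e.g. 0 (Adam) can still go to 5. Fixed point.
Eve's attractor = {1, 2, 6}; Adam avoids the target exactly from the complement.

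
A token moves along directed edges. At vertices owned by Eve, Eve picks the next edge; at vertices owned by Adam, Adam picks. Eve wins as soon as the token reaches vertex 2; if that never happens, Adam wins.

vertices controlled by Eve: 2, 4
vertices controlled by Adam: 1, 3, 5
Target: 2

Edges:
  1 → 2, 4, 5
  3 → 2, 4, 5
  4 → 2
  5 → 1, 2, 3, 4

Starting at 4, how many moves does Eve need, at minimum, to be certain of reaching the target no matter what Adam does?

1

A0 = {2}
A1: add {4} — 4 (Eve) has 4→2.
A2 = A1; e.g. 1 (Adam) can still go to 5. Fixed point.
4 enters the attractor at level 1, so Eve can force the target in 1 move from there.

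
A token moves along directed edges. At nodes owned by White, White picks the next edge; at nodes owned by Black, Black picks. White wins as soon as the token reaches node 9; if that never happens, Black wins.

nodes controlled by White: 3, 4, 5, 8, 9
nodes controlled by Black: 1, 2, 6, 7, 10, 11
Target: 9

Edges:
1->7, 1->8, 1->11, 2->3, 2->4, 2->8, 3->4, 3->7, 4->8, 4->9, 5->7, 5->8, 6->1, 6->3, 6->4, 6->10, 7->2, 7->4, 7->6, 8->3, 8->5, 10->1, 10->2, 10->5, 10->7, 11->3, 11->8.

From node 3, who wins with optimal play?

White

A0 = {9}
A1: add {4} — 4 (White) has 4→9.
A2: add {3} — 3 (White) has 3→4.
3 ∈ A2, so White can force the target.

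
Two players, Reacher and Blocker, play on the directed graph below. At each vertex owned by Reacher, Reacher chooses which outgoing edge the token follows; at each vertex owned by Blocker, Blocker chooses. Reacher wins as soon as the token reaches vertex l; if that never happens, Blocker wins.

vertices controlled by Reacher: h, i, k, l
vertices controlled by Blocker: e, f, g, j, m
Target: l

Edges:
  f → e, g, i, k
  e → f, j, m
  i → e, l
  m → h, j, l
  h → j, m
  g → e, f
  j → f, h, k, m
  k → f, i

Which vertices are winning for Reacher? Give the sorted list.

i, k, l

A0 = {l}
A1: add {i} — i (Reacher) has i→l.
A2: add {k} — k (Reacher) has k→i.
A3 = A2; e.g. e (Blocker) can still go to f. Fixed point.
Reacher's winning region = {i, k, l}.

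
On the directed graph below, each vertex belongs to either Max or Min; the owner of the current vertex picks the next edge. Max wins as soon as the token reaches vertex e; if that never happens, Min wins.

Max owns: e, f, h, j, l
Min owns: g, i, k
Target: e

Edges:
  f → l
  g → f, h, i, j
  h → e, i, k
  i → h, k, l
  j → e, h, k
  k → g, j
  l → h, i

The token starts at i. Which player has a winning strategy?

A0 = {e}
A1: add {h, j} — h (Max) has h→e; j (Max) has j→e.
A2: add {l} — l (Max) has l→h.
A3: add {f} — f (Max) has f→l.
A4 = A3; e.g. g (Min) can still go to i. Fixed point.
i never enters the attractor, so Min can avoid the target forever.

Min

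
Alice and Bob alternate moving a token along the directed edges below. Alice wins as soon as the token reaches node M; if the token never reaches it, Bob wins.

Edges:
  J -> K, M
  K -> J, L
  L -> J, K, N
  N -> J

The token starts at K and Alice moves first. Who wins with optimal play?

Track states (vertex, player-to-move).
A0 = {(M,Alice), (M,Bob)}
A1: add {(J,Alice)}.
A2: add {(N,Bob)}.
A3: add {(L,Alice)}.
A4: add {(K,Bob)}.
A5 = A4; e.g. (J,Bob) stays out. (K,Alice) never enters ⇒ Bob avoids the target.

Bob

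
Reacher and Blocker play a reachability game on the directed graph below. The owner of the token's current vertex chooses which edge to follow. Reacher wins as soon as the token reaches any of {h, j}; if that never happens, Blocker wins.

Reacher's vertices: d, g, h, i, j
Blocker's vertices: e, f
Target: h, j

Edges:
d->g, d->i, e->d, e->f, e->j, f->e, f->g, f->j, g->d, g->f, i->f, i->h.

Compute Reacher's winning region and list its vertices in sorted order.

d, g, h, i, j

A0 = {h, j}
A1: add {i} — i (Reacher) has i→h.
A2: add {d} — d (Reacher) has d→i.
A3: add {g} — g (Reacher) has g→d.
A4 = A3; e.g. e (Blocker) can still go to f. Fixed point.
Reacher's winning region = {d, g, h, i, j}.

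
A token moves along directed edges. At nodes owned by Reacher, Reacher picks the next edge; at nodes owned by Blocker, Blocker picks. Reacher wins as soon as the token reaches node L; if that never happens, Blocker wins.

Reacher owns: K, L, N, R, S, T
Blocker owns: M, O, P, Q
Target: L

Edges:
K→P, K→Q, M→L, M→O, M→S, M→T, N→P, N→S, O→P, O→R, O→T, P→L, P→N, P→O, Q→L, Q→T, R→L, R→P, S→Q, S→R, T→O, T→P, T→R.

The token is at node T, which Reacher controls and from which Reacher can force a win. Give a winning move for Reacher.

A0 = {L}
A1: add {R} — R (Reacher) has R→L.
A2: add {S, T} — S (Reacher) has S→R; T (Reacher) has T→R.
A3: add {N, Q} — N (Reacher) has N→S; Q (Blocker): all of {L, T} already in.
A4: add {K} — K (Reacher) has K→Q.
A5 = A4; e.g. M (Blocker) can still go to O. Fixed point.
From T, successor R is in the attractor (rank 1); the other successors O, P are not.

R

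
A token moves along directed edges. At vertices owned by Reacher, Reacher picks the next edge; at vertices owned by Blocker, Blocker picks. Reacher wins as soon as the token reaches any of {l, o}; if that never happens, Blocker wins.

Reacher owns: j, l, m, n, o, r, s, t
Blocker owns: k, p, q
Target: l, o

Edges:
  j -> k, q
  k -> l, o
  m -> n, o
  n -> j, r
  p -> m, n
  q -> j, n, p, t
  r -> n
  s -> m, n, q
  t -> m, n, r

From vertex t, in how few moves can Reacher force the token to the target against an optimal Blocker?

A0 = {l, o}
A1: add {k, m} — k (Blocker): all of {l, o} already in; m (Reacher) has m→o.
A2: add {j, s, t} — j (Reacher) has j→k; s (Reacher) has s→m; t (Reacher) has t→m.
t enters the attractor at level 2, so Reacher can force the target in 2 moves from there.

2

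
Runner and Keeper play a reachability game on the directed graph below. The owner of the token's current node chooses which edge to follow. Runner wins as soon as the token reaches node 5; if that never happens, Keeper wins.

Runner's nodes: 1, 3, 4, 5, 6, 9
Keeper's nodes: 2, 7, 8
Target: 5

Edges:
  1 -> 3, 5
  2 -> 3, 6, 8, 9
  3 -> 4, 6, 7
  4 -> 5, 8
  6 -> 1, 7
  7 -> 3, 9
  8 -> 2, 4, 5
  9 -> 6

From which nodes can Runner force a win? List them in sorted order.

1, 3, 4, 5, 6, 7, 9

A0 = {5}
A1: add {1, 4} — 1 (Runner) has 1→5; 4 (Runner) has 4→5.
A2: add {3, 6} — 3 (Runner) has 3→4; 6 (Runner) has 6→1.
A3: add {9} — 9 (Runner) has 9→6.
A4: add {7} — 7 (Keeper): all of {3, 9} already in.
A5 = A4; e.g. 2 (Keeper) can still go to 8. Fixed point.
Runner's winning region = {1, 3, 4, 5, 6, 7, 9}.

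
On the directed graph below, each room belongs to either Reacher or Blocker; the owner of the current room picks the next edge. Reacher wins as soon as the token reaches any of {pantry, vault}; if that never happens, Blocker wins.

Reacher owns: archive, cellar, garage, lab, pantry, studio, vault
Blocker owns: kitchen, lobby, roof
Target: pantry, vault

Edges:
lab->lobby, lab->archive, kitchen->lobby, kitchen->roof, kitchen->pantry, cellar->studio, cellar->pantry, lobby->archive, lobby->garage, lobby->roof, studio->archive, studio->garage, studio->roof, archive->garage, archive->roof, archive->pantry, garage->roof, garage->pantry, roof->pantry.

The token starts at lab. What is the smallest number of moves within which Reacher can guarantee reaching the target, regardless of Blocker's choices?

2

A0 = {pantry, vault}
A1: add {archive, cellar, garage, roof} — cellar (Reacher) has cellar→pantry; archive (Reacher) has archive→pantry; garage (Reacher) has garage→pantry; roof (Blocker): all of {pantry} already in.
A2: add {lab, lobby, studio} — lab (Reacher) has lab→archive; lobby (Blocker): all of {archive, garage, roof} already in; studio (Reacher) has studio→archive.
lab enters the attractor at level 2, so Reacher can force the target in 2 moves from there.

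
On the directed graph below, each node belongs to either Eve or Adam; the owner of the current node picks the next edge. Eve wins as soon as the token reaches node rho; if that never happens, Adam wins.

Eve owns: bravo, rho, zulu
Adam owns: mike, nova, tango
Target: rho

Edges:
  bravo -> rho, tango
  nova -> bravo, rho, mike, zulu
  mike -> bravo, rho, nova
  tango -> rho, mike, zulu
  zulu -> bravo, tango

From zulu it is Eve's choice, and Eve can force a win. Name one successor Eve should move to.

bravo

A0 = {rho}
A1: add {bravo} — bravo (Eve) has bravo→rho.
A2: add {zulu} — zulu (Eve) has zulu→bravo.
A3 = A2; e.g. tango (Adam) can still go to mike. Fixed point.
From zulu, successor bravo is in the attractor (rank 1); the other successor tango is not.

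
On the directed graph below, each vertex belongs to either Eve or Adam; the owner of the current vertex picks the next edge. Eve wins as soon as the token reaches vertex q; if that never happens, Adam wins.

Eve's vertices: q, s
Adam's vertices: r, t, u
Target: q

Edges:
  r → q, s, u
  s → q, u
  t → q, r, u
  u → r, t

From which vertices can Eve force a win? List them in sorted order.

q, s

A0 = {q}
A1: add {s} — s (Eve) has s→q.
A2 = A1; e.g. r (Adam) can still go to u. Fixed point.
Eve's winning region = {q, s}.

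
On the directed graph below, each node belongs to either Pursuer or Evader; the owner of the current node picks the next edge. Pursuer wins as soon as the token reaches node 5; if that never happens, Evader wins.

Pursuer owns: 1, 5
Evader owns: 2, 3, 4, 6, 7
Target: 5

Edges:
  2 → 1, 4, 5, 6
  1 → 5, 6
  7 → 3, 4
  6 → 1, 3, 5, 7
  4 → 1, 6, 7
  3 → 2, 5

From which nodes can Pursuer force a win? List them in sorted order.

A0 = {5}
A1: add {1} — 1 (Pursuer) has 1→5.
A2 = A1; e.g. 2 (Evader) can still go to 4. Fixed point.
Pursuer's winning region = {1, 5}.

1, 5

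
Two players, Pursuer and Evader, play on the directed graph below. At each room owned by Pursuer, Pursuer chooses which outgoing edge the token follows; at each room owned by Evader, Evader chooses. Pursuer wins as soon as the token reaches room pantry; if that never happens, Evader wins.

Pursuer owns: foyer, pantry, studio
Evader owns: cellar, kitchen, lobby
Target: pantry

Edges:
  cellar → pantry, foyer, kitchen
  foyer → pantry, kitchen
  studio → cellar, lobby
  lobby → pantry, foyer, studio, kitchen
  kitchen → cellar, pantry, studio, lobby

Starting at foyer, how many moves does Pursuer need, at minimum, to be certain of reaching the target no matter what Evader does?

A0 = {pantry}
A1: add {foyer} — foyer (Pursuer) has foyer→pantry.
A2 = A1; e.g. cellar (Evader) can still go to kitchen. Fixed point.
foyer enters the attractor at level 1, so Pursuer can force the target in 1 move from there.

1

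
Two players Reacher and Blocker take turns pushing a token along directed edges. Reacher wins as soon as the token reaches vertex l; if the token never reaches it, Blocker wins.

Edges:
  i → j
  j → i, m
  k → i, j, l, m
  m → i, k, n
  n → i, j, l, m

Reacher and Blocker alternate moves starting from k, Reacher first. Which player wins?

Track states (vertex, player-to-move).
A0 = {(l,Reacher), (l,Blocker)}
A1: add {(k,Reacher), (n,Reacher)}.
(k,Reacher) ∈ A1 ⇒ Reacher forces the target.

Reacher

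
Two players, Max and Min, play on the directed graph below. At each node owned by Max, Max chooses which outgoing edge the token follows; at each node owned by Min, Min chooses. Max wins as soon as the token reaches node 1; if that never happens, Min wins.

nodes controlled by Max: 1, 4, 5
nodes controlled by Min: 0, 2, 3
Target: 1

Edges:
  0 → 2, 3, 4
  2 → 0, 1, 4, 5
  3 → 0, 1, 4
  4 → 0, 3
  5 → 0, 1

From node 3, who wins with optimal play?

Min

A0 = {1}
A1: add {5} — 5 (Max) has 5→1.
A2 = A1; e.g. 0 (Min) can still go to 2. Fixed point.
3 never enters the attractor, so Min can avoid the target forever.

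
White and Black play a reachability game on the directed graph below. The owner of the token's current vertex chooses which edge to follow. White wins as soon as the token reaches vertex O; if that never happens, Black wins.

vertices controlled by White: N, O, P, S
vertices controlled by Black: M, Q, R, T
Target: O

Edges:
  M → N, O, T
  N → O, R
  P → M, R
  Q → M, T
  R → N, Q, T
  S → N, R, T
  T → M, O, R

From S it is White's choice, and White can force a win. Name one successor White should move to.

A0 = {O}
A1: add {N} — N (White) has N→O.
A2: add {S} — S (White) has S→N.
A3 = A2; e.g. M (Black) can still go to T. Fixed point.
From S, successor N is in the attractor (rank 1); the other successors R, T are not.

N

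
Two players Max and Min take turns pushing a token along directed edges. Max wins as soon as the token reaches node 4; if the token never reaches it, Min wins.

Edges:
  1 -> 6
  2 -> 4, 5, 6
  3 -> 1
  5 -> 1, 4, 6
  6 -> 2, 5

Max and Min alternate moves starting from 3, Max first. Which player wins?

Min

Track states (vertex, player-to-move).
A0 = {(4,Max), (4,Min)}
A1: add {(2,Max), (5,Max)}.
A2: add {(6,Min)}.
A3: add {(1,Max)}.
A4: add {(3,Min)}.
A5 = A4; e.g. (1,Min) stays out. (3,Max) never enters ⇒ Min avoids the target.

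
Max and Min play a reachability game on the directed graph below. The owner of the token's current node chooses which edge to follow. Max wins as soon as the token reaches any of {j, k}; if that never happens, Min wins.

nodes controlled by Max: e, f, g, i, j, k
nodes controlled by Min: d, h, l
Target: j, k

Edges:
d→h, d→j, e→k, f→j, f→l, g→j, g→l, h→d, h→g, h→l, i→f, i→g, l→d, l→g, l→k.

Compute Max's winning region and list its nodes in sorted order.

A0 = {j, k}
A1: add {e, f, g} — e (Max) has e→k; f (Max) has f→j; g (Max) has g→j.
A2: add {i} — i (Max) has i→f.
A3 = A2; e.g. d (Min) can still go to h. Fixed point.
Max's winning region = {e, f, g, i, j, k}.

e, f, g, i, j, k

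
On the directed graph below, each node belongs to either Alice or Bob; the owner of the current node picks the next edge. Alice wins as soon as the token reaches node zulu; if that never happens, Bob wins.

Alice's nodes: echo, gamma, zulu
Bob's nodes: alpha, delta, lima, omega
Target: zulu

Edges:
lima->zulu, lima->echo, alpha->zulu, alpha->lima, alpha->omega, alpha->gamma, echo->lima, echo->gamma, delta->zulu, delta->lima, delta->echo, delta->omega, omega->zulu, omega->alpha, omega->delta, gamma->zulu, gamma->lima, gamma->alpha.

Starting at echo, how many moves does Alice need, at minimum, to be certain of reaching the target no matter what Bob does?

A0 = {zulu}
A1: add {gamma} — gamma (Alice) has gamma→zulu.
A2: add {echo} — echo (Alice) has echo→gamma.
echo enters the attractor at level 2, so Alice can force the target in 2 moves from there.

2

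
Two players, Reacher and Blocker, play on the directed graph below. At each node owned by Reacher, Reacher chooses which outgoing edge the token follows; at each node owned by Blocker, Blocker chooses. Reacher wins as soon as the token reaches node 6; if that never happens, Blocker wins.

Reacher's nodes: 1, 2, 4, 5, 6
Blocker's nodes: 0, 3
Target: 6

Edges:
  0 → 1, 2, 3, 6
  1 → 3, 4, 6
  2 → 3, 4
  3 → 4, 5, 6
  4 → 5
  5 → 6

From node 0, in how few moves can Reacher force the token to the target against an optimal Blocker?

A0 = {6}
A1: add {1, 5} — 1 (Reacher) has 1→6; 5 (Reacher) has 5→6.
A2: add {4} — 4 (Reacher) has 4→5.
A3: add {2, 3} — 2 (Reacher) has 2→4; 3 (Blocker): all of {4, 5, 6} already in.
A4: add {0} — 0 (Blocker): all of {1, 2, 3, 6} already in.
A4 = all vertices. Fixed point.
0 enters the attractor at level 4, so Reacher can force the target in 4 moves from there.

4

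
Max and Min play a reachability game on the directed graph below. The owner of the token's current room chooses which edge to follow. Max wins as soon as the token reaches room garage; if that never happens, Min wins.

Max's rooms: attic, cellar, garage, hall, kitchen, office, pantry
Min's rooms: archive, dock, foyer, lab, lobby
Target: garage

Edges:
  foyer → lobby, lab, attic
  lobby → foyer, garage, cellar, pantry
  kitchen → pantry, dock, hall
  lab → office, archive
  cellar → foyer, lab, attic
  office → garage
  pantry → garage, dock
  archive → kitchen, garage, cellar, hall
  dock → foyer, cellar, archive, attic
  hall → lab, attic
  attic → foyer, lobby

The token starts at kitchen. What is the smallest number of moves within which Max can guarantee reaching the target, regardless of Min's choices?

2

A0 = {garage}
A1: add {office, pantry} — office (Max) has office→garage; pantry (Max) has pantry→garage.
A2: add {kitchen} — kitchen (Max) has kitchen→pantry.
A3 = A2; e.g. foyer (Min) can still go to lobby. Fixed point.
kitchen enters the attractor at level 2, so Max can force the target in 2 moves from there.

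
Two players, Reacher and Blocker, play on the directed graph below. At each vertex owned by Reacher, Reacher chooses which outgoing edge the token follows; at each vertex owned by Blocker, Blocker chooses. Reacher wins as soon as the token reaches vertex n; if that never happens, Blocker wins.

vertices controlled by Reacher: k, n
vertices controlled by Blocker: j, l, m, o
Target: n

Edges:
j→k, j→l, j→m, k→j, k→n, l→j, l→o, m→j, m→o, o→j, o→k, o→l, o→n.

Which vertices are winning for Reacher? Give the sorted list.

k, n

A0 = {n}
A1: add {k} — k (Reacher) has k→n.
A2 = A1; e.g. j (Blocker) can still go to l. Fixed point.
Reacher's winning region = {k, n}.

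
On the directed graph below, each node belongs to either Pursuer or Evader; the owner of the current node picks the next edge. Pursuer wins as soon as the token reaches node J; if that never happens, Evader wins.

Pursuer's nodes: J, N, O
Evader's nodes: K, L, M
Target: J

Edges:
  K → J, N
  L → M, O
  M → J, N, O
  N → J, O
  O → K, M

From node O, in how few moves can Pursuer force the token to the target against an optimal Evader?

A0 = {J}
A1: add {N} — N (Pursuer) has N→J.
A2: add {K} — K (Evader): all of {J, N} already in.
A3: add {O} — O (Pursuer) has O→K.
O enters the attractor at level 3, so Pursuer can force the target in 3 moves from there.

3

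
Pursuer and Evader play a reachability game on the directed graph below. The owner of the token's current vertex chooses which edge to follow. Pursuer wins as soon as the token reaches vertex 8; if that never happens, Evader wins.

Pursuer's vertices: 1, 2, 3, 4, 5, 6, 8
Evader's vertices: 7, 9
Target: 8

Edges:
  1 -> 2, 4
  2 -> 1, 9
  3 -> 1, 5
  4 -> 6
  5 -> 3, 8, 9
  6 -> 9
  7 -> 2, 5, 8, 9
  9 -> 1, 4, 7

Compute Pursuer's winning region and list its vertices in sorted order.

3, 5, 8

A0 = {8}
A1: add {5} — 5 (Pursuer) has 5→8.
A2: add {3} — 3 (Pursuer) has 3→5.
A3 = A2; e.g. 1 (Pursuer) has no edge into A2. Fixed point.
Pursuer's winning region = {3, 5, 8}.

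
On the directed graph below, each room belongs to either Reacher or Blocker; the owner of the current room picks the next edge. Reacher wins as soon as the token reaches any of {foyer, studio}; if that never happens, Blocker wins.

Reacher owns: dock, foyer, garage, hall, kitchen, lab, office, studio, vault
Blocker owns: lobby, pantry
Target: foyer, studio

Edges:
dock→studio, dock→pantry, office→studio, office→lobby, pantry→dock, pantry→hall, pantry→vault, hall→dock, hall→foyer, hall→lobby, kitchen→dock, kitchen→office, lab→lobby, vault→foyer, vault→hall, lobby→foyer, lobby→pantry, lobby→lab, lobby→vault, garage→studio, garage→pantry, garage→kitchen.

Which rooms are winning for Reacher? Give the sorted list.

A0 = {foyer, studio}
A1: add {dock, garage, hall, office, vault} — dock (Reacher) has dock→studio; office (Reacher) has office→studio; hall (Reacher) has hall→foyer; vault (Reacher) has vault→foyer; garage (Reacher) has garage→studio.
A2: add {kitchen, pantry} — pantry (Blocker): all of {dock, hall, vault} already in; kitchen (Reacher) has kitchen→dock.
A3 = A2; e.g. lab (Reacher) has no edge into A2. Fixed point.
Reacher's winning region = {dock, foyer, garage, hall, kitchen, office, pantry, studio, vault}.

dock, foyer, garage, hall, kitchen, office, pantry, studio, vault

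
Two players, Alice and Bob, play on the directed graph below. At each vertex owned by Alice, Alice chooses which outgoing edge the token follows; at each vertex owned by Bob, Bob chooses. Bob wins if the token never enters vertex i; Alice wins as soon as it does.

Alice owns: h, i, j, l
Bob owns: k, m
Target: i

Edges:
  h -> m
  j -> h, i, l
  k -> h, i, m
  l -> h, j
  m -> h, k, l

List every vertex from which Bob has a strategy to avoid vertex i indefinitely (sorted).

A0 = {i}
A1: add {j} — j (Alice) has j→i.
A2: add {l} — l (Alice) has l→j.
A3 = A2; e.g. h (Alice) has no edge into A2. Fixed point.
Alice's attractor = {i, j, l}; Bob avoids the target exactly from the complement.

h, k, m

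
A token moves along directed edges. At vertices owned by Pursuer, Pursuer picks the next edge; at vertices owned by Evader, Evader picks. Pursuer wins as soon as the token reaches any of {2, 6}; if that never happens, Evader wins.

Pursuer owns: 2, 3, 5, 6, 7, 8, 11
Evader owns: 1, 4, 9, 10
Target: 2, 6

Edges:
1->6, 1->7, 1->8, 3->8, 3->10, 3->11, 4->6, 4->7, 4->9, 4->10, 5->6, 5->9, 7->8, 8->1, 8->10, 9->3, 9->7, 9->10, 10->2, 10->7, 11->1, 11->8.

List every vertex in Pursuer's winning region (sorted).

2, 5, 6

A0 = {2, 6}
A1: add {5} — 5 (Pursuer) has 5→6.
A2 = A1; e.g. 1 (Evader) can still go to 7. Fixed point.
Pursuer's winning region = {2, 5, 6}.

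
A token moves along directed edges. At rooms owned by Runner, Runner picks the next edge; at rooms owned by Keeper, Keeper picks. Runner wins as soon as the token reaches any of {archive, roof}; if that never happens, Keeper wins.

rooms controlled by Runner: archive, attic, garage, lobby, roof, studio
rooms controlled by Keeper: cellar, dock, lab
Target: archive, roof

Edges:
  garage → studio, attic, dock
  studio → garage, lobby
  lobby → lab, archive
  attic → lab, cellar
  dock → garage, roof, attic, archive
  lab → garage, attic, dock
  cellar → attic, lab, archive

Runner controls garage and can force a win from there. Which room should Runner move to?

A0 = {archive, roof}
A1: add {lobby} — lobby (Runner) has lobby→archive.
A2: add {studio} — studio (Runner) has studio→lobby.
A3: add {garage} — garage (Runner) has garage→studio.
A4 = A3; e.g. attic (Runner) has no edge into A3. Fixed point.
From garage, successor studio is in the attractor (rank 2); the other successors attic, dock are not.

studio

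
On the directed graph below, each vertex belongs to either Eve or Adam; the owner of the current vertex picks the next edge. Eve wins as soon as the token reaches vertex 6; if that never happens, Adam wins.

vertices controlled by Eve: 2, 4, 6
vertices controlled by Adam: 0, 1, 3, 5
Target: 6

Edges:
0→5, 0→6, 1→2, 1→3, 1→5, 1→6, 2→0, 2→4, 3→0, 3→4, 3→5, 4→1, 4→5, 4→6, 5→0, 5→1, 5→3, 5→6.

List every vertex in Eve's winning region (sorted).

2, 4, 6

A0 = {6}
A1: add {4} — 4 (Eve) has 4→6.
A2: add {2} — 2 (Eve) has 2→4.
A3 = A2; e.g. 0 (Adam) can still go to 5. Fixed point.
Eve's winning region = {2, 4, 6}.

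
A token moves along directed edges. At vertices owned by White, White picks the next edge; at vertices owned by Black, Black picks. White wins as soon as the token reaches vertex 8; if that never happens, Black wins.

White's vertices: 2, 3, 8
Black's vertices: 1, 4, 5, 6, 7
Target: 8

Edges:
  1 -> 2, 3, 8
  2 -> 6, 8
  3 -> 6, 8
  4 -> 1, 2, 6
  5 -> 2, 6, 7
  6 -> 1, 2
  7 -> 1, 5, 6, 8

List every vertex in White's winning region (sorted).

1, 2, 3, 4, 6, 8

A0 = {8}
A1: add {2, 3} — 2 (White) has 2→8; 3 (White) has 3→8.
A2: add {1} — 1 (Black): all of {2, 3, 8} already in.
A3: add {6} — 6 (Black): all of {1, 2} already in.
A4: add {4} — 4 (Black): all of {1, 2, 6} already in.
A5 = A4; e.g. 5 (Black) can still go to 7. Fixed point.
White's winning region = {1, 2, 3, 4, 6, 8}.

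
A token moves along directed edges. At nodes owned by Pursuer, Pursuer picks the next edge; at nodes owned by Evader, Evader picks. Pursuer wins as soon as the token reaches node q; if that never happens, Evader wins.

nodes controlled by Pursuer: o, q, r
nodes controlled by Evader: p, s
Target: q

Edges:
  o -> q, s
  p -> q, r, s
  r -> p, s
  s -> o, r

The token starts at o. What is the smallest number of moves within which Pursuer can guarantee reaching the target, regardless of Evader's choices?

A0 = {q}
A1: add {o} — o (Pursuer) has o→q.
A2 = A1; e.g. p (Evader) can still go to r. Fixed point.
o enters the attractor at level 1, so Pursuer can force the target in 1 move from there.

1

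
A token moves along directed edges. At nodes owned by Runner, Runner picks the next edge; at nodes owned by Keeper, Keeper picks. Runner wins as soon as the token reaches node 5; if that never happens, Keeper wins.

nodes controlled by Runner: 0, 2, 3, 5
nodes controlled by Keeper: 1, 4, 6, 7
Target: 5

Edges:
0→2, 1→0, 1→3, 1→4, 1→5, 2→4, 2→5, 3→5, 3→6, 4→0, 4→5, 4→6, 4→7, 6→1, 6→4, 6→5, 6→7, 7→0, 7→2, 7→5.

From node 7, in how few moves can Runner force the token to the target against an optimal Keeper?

3

A0 = {5}
A1: add {2, 3} — 2 (Runner) has 2→5; 3 (Runner) has 3→5.
A2: add {0} — 0 (Runner) has 0→2.
A3: add {7} — 7 (Keeper): all of {0, 2, 5} already in.
A4 = A3; e.g. 1 (Keeper) can still go to 4. Fixed point.
7 enters the attractor at level 3, so Runner can force the target in 3 moves from there.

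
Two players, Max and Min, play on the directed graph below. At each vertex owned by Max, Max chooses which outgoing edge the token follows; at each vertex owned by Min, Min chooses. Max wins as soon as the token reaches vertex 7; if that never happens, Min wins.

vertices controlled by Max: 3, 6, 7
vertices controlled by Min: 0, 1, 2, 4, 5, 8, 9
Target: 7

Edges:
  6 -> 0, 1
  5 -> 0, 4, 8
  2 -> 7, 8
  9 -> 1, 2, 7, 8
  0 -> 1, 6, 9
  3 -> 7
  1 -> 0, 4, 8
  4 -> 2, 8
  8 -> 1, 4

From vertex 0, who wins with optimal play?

A0 = {7}
A1: add {3} — 3 (Max) has 3→7.
A2 = A1; e.g. 0 (Min) can still go to 1. Fixed point.
0 never enters the attractor, so Min can avoid the target forever.

Min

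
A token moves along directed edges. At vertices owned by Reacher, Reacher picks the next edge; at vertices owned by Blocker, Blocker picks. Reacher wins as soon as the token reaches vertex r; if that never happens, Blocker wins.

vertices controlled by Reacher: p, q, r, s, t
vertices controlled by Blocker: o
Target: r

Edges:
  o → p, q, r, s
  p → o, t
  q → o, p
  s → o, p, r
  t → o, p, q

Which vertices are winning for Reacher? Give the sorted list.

r, s

A0 = {r}
A1: add {s} — s (Reacher) has s→r.
A2 = A1; e.g. o (Blocker) can still go to p. Fixed point.
Reacher's winning region = {r, s}.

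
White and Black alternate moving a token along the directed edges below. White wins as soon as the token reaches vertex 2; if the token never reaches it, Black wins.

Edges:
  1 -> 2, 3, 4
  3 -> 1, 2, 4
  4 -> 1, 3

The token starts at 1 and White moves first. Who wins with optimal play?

White

Track states (vertex, player-to-move).
A0 = {(2,White), (2,Black)}
A1: add {(1,White), (3,White)}.
(1,White) ∈ A1 ⇒ White forces the target.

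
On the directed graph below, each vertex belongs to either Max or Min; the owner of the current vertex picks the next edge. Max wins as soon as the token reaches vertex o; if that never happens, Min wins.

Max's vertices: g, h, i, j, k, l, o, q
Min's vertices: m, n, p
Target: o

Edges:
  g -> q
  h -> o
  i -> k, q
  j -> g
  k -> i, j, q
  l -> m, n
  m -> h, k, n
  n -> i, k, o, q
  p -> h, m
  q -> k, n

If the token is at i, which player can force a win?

Min

A0 = {o}
A1: add {h} — h (Max) has h→o.
A2 = A1; e.g. g (Max) has no edge into A1. Fixed point.
i never enters the attractor, so Min can avoid the target forever.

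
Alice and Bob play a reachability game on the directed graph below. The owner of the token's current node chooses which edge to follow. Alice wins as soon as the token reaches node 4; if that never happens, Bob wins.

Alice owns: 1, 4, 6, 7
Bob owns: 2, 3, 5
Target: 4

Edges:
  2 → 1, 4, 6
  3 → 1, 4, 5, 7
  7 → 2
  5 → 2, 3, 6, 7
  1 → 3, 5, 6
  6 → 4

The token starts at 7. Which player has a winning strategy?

Alice

A0 = {4}
A1: add {6} — 6 (Alice) has 6→4.
A2: add {1} — 1 (Alice) has 1→6.
A3: add {2} — 2 (Bob): all of {1, 4, 6} already in.
A4: add {7} — 7 (Alice) has 7→2.
A5 = A4; e.g. 3 (Bob) can still go to 5. Fixed point.
7 ∈ A4, so Alice can force the target.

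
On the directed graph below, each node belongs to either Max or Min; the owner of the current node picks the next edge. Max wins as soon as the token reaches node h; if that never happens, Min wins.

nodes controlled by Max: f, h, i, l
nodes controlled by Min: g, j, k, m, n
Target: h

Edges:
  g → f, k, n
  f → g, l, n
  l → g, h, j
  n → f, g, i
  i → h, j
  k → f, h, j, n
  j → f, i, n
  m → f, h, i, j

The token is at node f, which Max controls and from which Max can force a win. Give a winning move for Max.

l

A0 = {h}
A1: add {i, l} — i (Max) has i→h; l (Max) has l→h.
A2: add {f} — f (Max) has f→l.
A3 = A2; e.g. g (Min) can still go to k. Fixed point.
From f, successor l is in the attractor (rank 1); the other successors g, n are not.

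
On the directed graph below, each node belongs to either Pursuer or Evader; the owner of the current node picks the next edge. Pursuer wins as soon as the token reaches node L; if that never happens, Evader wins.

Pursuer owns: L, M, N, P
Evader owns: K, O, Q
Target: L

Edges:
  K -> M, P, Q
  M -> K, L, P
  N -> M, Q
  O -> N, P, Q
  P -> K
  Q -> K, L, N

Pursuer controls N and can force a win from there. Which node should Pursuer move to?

M

A0 = {L}
A1: add {M} — M (Pursuer) has M→L.
A2: add {N} — N (Pursuer) has N→M.
A3 = A2; e.g. K (Evader) can still go to P. Fixed point.
From N, successor M is in the attractor (rank 1); the other successor Q is not.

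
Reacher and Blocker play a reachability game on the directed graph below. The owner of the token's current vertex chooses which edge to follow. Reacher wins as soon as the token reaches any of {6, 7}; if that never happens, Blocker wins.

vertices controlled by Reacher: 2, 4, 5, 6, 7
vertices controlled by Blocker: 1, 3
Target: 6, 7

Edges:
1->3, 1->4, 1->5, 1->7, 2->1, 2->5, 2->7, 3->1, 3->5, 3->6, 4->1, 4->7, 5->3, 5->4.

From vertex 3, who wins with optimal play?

A0 = {6, 7}
A1: add {2, 4} — 2 (Reacher) has 2→7; 4 (Reacher) has 4→7.
A2: add {5} — 5 (Reacher) has 5→4.
A3 = A2; e.g. 1 (Blocker) can still go to 3. Fixed point.
3 never enters the attractor, so Blocker can avoid the target forever.

Blocker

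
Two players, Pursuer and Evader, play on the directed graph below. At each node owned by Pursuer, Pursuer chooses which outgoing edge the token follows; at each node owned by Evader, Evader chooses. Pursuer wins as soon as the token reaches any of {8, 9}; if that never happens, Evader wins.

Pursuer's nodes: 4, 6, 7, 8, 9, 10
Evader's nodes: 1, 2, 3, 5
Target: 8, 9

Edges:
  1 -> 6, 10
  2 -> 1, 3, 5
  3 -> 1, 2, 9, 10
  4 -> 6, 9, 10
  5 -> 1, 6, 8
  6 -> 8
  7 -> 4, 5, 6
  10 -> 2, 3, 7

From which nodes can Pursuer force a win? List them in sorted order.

1, 4, 5, 6, 7, 8, 9, 10

A0 = {8, 9}
A1: add {4, 6} — 4 (Pursuer) has 4→9; 6 (Pursuer) has 6→8.
A2: add {7} — 7 (Pursuer) has 7→4.
A3: add {10} — 10 (Pursuer) has 10→7.
A4: add {1} — 1 (Evader): all of {6, 10} already in.
A5: add {5} — 5 (Evader): all of {1, 6, 8} already in.
A6 = A5; e.g. 2 (Evader) can still go to 3. Fixed point.
Pursuer's winning region = {1, 4, 5, 6, 7, 8, 9, 10}.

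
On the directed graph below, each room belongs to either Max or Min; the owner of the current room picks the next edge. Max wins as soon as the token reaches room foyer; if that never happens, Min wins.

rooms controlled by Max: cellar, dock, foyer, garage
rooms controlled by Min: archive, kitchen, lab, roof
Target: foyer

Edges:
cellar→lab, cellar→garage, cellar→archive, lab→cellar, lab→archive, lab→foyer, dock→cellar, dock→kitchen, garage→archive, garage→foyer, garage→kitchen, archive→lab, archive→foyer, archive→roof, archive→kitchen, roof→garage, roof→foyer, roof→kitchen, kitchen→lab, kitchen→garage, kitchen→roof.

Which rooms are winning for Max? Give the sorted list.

A0 = {foyer}
A1: add {garage} — garage (Max) has garage→foyer.
A2: add {cellar} — cellar (Max) has cellar→garage.
A3: add {dock} — dock (Max) has dock→cellar.
A4 = A3; e.g. lab (Min) can still go to archive. Fixed point.
Max's winning region = {cellar, dock, foyer, garage}.

cellar, dock, foyer, garage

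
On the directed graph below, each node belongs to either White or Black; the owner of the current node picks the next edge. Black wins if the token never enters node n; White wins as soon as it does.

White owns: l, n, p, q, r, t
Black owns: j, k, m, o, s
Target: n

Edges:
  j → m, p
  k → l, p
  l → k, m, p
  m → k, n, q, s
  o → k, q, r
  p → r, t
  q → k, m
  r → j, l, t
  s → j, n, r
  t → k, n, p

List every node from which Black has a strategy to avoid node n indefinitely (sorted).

A0 = {n}
A1: add {t} — t (White) has t→n.
A2: add {p, r} — p (White) has p→t; r (White) has r→t.
A3: add {l} — l (White) has l→p.
A4: add {k} — k (Black): all of {l, p} already in.
A5: add {q} — q (White) has q→k.
A6: add {o} — o (Black): all of {k, q, r} already in.
A7 = A6; e.g. j (Black) can still go to m. Fixed point.
White's attractor = {k, l, n, o, p, q, r, t}; Black avoids the target exactly from the complement.

j, m, s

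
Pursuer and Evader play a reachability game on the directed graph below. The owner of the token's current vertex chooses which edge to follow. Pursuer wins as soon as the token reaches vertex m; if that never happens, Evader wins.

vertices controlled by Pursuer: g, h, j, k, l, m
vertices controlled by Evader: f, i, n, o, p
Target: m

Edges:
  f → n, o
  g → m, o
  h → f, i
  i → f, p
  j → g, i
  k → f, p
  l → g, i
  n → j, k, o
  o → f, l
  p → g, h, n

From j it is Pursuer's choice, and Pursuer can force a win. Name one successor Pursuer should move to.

g

A0 = {m}
A1: add {g} — g (Pursuer) has g→m.
A2: add {j, l} — j (Pursuer) has j→g; l (Pursuer) has l→g.
A3 = A2; e.g. f (Evader) can still go to n. Fixed point.
From j, successor g is in the attractor (rank 1); the other successor i is not.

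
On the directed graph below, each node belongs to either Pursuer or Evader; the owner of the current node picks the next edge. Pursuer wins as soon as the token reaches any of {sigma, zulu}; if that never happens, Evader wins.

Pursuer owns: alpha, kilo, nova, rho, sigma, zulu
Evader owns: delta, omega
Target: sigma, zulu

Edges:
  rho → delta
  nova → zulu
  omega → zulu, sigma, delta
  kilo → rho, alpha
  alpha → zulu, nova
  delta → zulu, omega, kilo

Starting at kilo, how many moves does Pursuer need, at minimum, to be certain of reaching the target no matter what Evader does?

A0 = {sigma, zulu}
A1: add {alpha, nova} — nova (Pursuer) has nova→zulu; alpha (Pursuer) has alpha→zulu.
A2: add {kilo} — kilo (Pursuer) has kilo→alpha.
A3 = A2; e.g. rho (Pursuer) has no edge into A2. Fixed point.
kilo enters the attractor at level 2, so Pursuer can force the target in 2 moves from there.

2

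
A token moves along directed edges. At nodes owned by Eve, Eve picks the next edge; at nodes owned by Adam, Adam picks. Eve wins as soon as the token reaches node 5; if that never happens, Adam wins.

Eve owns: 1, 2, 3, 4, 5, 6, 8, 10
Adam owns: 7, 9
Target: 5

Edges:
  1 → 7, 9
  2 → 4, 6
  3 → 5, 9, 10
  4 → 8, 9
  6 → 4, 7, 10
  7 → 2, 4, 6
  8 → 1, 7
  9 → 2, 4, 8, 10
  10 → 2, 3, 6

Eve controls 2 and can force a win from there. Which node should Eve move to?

6

A0 = {5}
A1: add {3} — 3 (Eve) has 3→5.
A2: add {10} — 10 (Eve) has 10→3.
A3: add {6} — 6 (Eve) has 6→10.
A4: add {2} — 2 (Eve) has 2→6.
A5 = A4; e.g. 1 (Eve) has no edge into A4. Fixed point.
From 2, successor 6 is in the attractor (rank 3); the other successor 4 is not.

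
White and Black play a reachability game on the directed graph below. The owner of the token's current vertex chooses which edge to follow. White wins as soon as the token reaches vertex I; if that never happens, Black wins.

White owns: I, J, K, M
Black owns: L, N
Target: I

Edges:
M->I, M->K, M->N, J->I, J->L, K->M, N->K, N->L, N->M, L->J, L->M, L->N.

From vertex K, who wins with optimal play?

A0 = {I}
A1: add {J, M} — J (White) has J→I; M (White) has M→I.
A2: add {K} — K (White) has K→M.
A3 = A2; e.g. L (Black) can still go to N. Fixed point.
K ∈ A2, so White can force the target.

White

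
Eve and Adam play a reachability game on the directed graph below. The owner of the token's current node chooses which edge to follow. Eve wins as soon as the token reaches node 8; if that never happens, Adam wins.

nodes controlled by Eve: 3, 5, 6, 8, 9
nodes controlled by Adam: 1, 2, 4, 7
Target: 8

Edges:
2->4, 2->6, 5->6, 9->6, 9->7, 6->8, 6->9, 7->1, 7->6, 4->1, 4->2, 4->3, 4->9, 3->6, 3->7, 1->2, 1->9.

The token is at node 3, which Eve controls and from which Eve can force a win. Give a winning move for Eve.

A0 = {8}
A1: add {6} — 6 (Eve) has 6→8.
A2: add {3, 5, 9} — 3 (Eve) has 3→6; 5 (Eve) has 5→6; 9 (Eve) has 9→6.
A3 = A2; e.g. 1 (Adam) can still go to 2. Fixed point.
From 3, successor 6 is in the attractor (rank 1); the other successor 7 is not.

6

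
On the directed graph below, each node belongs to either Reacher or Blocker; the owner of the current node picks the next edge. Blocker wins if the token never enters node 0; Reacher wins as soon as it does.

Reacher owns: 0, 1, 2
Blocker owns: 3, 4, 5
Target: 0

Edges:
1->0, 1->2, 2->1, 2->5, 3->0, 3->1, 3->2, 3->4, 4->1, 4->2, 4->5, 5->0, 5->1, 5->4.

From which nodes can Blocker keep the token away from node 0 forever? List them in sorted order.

3, 4, 5

A0 = {0}
A1: add {1} — 1 (Reacher) has 1→0.
A2: add {2} — 2 (Reacher) has 2→1.
A3 = A2; e.g. 3 (Blocker) can still go to 4. Fixed point.
Reacher's attractor = {0, 1, 2}; Blocker avoids the target exactly from the complement.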